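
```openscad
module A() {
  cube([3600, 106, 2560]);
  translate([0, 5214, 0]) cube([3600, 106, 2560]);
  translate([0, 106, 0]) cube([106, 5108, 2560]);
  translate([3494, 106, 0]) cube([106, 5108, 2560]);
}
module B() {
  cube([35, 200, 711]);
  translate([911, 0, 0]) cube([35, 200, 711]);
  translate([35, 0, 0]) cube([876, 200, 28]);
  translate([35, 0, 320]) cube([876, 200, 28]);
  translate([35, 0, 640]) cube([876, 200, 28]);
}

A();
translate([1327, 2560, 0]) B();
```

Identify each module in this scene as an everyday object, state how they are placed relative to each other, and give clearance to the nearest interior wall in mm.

Clearances: x = 1221, y = 2454; minimum 1221 mm.

A is a house frame. B is a bookshelf. The bookshelf sits inside the house frame, centred. The clearance to the nearest interior wall is 1221 mm.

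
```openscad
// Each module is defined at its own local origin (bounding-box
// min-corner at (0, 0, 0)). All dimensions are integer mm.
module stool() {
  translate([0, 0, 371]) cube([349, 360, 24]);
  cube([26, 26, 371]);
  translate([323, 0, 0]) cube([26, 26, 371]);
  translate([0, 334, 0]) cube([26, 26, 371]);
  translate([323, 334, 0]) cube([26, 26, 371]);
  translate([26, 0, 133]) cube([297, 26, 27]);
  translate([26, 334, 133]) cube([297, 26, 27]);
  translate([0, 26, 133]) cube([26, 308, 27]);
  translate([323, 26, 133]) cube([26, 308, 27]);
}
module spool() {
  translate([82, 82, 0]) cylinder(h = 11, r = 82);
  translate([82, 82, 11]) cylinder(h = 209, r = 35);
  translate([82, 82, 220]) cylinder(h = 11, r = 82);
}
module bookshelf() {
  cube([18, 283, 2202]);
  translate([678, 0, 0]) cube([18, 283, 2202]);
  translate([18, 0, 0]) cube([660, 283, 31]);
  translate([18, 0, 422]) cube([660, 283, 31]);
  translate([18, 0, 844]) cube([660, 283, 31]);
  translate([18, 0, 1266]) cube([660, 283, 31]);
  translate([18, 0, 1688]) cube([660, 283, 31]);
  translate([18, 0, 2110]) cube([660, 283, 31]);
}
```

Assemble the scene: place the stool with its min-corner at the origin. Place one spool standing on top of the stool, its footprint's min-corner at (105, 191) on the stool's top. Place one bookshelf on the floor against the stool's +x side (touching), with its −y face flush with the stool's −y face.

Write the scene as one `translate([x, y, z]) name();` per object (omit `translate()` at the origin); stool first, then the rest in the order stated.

stool();
translate([105, 191, 395]) spool();
translate([349, 0, 0]) bookshelf();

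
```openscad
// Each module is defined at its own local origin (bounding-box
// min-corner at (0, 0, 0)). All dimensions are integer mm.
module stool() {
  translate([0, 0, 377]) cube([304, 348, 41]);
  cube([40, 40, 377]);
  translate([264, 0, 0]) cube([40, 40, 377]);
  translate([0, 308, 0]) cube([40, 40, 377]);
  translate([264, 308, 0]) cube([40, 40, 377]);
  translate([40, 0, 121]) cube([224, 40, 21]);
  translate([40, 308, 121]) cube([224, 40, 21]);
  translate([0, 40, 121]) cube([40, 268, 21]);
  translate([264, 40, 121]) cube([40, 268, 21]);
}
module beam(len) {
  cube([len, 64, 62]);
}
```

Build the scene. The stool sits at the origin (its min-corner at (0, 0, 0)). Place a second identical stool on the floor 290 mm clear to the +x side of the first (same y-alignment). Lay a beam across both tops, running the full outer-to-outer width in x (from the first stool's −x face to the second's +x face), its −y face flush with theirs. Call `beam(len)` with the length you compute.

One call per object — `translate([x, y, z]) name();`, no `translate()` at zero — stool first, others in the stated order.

stool();
translate([594, 0, 0]) stool();
translate([0, 0, 418]) beam(898);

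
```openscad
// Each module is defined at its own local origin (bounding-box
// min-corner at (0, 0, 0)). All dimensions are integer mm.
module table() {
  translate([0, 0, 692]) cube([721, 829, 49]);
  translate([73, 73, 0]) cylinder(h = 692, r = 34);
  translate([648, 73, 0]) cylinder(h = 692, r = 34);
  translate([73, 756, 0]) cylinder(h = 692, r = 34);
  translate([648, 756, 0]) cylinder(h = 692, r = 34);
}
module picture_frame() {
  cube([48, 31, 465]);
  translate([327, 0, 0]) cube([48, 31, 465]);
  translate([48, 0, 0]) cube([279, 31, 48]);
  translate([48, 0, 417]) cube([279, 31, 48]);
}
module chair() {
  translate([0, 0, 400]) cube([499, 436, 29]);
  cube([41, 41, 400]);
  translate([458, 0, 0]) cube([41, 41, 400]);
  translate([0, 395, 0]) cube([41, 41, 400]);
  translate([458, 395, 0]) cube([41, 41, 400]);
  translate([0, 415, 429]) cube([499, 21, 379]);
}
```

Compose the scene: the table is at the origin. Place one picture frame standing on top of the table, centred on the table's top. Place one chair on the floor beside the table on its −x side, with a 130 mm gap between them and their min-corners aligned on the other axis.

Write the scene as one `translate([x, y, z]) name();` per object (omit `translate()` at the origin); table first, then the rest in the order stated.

table();
translate([173, 399, 741]) picture_frame();
translate([-629, 0, 0]) chair();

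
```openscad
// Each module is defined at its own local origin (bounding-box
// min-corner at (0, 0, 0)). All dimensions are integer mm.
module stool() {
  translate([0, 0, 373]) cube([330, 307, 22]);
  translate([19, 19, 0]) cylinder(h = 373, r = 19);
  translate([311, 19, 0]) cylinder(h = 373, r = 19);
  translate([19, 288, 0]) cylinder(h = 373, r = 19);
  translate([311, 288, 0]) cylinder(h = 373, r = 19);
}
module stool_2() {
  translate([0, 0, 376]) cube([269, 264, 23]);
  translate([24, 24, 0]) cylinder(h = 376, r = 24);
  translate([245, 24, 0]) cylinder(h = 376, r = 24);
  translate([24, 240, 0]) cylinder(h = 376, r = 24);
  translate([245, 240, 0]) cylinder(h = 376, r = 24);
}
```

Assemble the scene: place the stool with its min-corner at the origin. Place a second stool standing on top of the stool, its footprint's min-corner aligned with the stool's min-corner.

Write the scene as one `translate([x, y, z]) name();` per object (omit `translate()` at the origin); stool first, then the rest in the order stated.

stool();
translate([0, 0, 395]) stool_2();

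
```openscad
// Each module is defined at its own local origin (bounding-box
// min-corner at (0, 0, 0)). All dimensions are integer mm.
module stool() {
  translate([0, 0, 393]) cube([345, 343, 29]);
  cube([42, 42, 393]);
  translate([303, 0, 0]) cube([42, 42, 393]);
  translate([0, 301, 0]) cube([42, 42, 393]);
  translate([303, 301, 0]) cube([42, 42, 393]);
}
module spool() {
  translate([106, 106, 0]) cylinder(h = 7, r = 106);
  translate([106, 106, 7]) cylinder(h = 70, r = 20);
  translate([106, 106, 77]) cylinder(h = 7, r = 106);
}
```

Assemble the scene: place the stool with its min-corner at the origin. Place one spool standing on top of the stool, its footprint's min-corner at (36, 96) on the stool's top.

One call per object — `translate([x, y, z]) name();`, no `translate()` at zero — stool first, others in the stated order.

stool();
translate([36, 96, 422]) spool();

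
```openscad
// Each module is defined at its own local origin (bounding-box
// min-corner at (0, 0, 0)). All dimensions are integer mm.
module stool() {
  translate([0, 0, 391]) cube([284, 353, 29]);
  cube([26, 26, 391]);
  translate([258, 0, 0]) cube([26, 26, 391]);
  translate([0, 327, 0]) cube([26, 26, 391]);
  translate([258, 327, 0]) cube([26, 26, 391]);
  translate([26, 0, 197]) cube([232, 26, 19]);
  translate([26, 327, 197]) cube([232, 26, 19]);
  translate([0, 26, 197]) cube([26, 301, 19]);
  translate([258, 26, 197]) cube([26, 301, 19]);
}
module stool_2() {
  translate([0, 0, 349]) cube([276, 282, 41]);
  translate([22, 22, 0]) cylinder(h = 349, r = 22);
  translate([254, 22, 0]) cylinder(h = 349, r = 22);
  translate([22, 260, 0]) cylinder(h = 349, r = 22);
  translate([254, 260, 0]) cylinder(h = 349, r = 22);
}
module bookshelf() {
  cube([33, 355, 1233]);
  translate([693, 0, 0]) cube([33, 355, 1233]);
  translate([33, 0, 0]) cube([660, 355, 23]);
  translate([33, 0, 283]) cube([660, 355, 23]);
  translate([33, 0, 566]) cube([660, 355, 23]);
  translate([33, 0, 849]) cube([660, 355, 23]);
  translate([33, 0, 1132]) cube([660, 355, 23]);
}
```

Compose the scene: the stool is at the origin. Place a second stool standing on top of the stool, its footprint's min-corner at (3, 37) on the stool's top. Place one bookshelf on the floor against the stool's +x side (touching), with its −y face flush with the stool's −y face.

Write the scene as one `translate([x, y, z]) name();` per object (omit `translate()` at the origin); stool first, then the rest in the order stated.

stool();
translate([3, 37, 420]) stool_2();
translate([284, 0, 0]) bookshelf();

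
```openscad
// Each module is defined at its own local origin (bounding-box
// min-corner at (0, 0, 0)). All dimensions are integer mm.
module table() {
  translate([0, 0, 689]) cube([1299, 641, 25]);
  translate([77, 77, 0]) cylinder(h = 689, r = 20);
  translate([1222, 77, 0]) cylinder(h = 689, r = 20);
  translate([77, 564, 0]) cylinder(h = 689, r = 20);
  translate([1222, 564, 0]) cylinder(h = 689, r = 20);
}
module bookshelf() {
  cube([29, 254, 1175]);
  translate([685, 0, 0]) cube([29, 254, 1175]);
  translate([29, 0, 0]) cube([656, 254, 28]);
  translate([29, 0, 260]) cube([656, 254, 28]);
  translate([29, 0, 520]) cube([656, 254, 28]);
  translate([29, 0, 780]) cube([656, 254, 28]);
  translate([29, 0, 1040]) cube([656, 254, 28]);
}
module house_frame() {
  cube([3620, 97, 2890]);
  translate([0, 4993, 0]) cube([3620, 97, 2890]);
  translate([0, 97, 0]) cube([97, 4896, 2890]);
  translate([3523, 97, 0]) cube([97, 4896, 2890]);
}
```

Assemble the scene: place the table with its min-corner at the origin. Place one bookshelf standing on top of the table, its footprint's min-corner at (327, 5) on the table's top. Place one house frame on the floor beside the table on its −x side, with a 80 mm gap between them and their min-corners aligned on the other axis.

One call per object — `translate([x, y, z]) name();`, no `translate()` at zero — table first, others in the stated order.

table();
translate([327, 5, 714]) bookshelf();
translate([-3700, 0, 0]) house_frame();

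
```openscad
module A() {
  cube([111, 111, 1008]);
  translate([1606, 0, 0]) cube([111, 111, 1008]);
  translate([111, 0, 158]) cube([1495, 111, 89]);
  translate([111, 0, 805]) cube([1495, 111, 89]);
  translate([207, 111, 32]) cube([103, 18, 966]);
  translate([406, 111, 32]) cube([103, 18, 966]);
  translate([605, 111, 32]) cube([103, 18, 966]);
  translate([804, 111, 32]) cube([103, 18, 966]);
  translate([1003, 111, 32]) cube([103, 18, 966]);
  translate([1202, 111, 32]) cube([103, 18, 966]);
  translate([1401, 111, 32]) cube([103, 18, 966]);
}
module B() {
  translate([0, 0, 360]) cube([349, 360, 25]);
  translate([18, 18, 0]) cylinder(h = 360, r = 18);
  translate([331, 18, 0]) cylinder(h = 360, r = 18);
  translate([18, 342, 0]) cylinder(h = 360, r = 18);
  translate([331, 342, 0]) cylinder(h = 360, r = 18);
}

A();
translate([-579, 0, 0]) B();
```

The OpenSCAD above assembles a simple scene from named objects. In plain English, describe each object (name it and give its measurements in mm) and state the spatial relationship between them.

A is a fence section. Two 111×111 mm posts, 1008 mm tall, stand on the floor with a clear span of 1495 mm between their inner faces. Two horizontal rails of 111×89 mm section span the gap between the posts with their undersides at z = 158 mm and z = 805 mm, flush with the posts' −y face. 7 pickets, each 103 mm wide, 18 mm thick and 966 mm tall, are fixed to the +y face of the rails with their bottoms at z = 32 mm, evenly spaced across the span with equal gaps (rounded down to the nearest mm) at the −x end and between each pair — any rounding remainder accumulates at the +x end.

B is a four-legged stool. The seat is 349×360 mm, 25 mm thick, top at z = 385 mm. It stands on four round legs, each 36 mm in diameter, from z = 0 to the seat underside, each leg's axis is inset half a diameter from the nearest pair of seat edges (so the leg's bounding box is flush with the corner).

The stool is on the floor beside the fence section on its −x side.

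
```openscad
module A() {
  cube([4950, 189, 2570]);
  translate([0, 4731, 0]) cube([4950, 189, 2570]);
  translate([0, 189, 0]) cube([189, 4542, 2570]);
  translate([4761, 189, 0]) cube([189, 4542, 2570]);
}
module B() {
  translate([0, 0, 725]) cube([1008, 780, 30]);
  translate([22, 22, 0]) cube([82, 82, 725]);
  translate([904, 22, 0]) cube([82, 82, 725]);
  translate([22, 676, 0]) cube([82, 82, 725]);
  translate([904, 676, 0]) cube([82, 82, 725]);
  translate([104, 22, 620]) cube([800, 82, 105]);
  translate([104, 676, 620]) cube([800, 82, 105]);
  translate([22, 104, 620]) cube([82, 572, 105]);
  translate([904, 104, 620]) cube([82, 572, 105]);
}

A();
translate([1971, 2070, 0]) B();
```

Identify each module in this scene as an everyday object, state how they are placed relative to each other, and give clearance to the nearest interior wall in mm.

Clearances: x = 1782, y = 1881; minimum 1782 mm.

A is a house frame. B is a table. The table sits inside the house frame, centred. The clearance to the nearest interior wall is 1782 mm.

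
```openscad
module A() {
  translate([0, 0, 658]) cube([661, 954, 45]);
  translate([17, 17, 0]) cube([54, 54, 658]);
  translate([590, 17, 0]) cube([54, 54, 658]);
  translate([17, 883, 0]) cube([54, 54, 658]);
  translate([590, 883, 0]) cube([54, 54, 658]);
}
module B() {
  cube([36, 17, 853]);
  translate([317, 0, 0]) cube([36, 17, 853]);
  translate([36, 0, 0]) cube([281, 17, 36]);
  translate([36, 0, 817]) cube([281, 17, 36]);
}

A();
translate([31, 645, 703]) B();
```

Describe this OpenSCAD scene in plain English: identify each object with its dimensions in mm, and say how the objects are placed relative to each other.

A is a table with a 661×954 mm rectangular top, 45 mm thick, top surface at z = 703 mm, supported by four 54×54 mm square legs, each inset 17 mm from the nearest pair of top edges, running from the floor.

B is a rectangular picture frame lying in the x–z plane (depth along y). The opening is 281 mm wide (x) by 781 mm tall (z), surrounded by a border 36 mm wide on all four sides. The frame is 17 mm deep and is made of two full-height vertical stiles with two horizontal rails fitted between them.

The picture frame is on top of the table.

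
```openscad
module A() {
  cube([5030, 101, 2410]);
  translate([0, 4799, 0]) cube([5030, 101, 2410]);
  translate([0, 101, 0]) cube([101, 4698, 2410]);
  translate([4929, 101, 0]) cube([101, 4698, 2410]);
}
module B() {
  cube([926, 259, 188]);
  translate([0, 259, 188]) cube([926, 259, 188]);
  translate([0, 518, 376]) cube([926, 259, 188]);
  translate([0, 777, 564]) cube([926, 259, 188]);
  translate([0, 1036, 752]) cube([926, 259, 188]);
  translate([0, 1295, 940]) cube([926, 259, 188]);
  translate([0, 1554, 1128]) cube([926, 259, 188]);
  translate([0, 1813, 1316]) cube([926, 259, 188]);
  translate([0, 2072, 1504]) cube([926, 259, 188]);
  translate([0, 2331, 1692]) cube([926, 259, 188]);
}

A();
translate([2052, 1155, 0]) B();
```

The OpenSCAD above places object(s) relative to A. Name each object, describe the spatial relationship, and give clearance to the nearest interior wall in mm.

A is a house frame. B is a staircase. The staircase sits inside the house frame, centred. The clearance to the nearest interior wall is 1054 mm.

Clearances: x = 1951, y = 1054; minimum 1054 mm.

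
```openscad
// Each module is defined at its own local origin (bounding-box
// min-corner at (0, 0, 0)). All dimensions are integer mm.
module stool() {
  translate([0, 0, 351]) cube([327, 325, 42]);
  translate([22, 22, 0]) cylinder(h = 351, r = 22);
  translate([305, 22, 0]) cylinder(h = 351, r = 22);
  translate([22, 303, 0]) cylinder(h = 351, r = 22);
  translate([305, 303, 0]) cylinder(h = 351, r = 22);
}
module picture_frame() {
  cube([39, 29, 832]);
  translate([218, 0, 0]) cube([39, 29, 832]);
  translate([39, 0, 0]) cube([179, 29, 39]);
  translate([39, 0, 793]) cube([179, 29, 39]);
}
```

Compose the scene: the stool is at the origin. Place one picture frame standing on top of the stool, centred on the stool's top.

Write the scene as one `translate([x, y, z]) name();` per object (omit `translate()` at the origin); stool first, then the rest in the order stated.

stool();
translate([35, 148, 393]) picture_frame();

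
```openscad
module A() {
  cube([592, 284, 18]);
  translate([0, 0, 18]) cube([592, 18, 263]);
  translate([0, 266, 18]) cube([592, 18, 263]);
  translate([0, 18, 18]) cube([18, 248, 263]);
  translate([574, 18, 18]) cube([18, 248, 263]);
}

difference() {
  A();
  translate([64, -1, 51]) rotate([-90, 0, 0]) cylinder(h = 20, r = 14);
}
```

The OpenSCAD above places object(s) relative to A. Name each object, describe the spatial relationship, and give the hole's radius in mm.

A is an open box. The open box has a circular hole through its front wall. The hole's radius is 14 mm.

The subtracted cylinder has r = 14 mm.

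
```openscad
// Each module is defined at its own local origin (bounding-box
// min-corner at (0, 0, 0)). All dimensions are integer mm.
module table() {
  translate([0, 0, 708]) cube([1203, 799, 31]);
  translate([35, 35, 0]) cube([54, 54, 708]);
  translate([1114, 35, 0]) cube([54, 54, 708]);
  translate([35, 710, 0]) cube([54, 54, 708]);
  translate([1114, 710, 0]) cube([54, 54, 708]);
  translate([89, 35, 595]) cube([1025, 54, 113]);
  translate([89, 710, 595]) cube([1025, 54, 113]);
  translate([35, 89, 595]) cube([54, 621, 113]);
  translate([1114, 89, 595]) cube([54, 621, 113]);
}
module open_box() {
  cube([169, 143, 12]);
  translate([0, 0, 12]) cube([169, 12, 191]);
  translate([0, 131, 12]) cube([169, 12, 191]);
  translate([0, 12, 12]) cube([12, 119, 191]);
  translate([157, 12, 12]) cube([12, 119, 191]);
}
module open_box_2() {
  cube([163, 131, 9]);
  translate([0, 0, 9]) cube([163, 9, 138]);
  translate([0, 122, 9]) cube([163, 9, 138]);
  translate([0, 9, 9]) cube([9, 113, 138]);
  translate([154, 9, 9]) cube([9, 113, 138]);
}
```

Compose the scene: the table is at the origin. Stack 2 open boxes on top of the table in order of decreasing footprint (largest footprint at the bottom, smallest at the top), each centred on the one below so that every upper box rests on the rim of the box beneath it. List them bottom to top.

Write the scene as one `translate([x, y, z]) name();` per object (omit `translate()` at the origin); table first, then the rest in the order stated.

table();
translate([517, 328, 739]) open_box();
translate([520, 334, 942]) open_box_2();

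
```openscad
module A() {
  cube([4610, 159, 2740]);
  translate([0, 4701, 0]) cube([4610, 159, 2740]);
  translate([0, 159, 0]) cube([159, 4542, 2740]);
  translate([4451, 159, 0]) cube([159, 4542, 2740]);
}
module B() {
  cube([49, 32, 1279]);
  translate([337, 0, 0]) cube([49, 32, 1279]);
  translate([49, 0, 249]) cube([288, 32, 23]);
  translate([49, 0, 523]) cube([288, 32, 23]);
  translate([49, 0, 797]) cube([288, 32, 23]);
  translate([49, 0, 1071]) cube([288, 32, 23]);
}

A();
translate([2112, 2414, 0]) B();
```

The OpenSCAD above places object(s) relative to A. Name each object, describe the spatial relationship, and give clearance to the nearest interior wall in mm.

A is a house frame. B is a ladder. The ladder sits inside the house frame, centred. The clearance to the nearest interior wall is 1953 mm.

Clearances: x = 1953, y = 2255; minimum 1953 mm.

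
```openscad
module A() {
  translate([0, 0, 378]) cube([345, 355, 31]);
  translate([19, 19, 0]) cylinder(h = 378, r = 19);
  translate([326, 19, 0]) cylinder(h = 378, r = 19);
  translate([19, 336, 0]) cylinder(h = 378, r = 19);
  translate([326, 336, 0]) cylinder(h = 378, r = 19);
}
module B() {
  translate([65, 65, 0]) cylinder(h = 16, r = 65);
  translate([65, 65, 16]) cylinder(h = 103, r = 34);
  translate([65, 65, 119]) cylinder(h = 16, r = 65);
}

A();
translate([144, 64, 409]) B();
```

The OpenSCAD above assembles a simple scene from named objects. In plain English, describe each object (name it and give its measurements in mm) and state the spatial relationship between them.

A is a simple wooden stool: a rectangular seat 345 mm (x) by 355 mm (y), 31 mm thick, top face at z = 409 mm, on four round legs, each 38 mm in diameter. The legs rest on z = 0, each leg's axis is inset half a diameter from the nearest pair of seat edges (so the leg's bounding box is flush with the corner).

B is a spool: two coaxial disc flanges of radius 65 mm and thickness 16 mm, joined by a core cylinder of radius 34 mm and height 103 mm. The lower flange rests on z = 0 and the three cylinders share a vertical axis.

The spool is on top of the stool.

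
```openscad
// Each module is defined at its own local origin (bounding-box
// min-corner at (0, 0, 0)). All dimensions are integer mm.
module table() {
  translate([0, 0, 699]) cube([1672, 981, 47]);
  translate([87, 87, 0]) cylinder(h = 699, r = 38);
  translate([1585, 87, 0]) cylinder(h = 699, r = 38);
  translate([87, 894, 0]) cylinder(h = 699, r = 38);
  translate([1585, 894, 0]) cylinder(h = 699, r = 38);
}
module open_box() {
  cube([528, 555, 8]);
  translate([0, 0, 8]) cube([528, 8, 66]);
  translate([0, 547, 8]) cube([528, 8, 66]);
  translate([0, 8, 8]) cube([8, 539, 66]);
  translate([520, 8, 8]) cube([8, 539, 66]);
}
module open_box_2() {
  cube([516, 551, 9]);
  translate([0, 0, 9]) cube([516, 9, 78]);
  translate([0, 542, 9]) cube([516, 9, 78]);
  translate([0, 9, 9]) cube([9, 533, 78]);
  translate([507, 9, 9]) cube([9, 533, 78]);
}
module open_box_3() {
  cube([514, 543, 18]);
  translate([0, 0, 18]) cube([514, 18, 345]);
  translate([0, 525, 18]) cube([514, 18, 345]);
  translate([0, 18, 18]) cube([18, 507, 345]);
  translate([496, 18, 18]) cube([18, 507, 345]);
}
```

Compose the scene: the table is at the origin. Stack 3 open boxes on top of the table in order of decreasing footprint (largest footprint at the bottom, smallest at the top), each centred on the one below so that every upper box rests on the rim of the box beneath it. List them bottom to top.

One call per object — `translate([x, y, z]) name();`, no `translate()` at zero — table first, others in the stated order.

table();
translate([572, 213, 746]) open_box();
translate([578, 215, 820]) open_box_2();
translate([579, 219, 907]) open_box_3();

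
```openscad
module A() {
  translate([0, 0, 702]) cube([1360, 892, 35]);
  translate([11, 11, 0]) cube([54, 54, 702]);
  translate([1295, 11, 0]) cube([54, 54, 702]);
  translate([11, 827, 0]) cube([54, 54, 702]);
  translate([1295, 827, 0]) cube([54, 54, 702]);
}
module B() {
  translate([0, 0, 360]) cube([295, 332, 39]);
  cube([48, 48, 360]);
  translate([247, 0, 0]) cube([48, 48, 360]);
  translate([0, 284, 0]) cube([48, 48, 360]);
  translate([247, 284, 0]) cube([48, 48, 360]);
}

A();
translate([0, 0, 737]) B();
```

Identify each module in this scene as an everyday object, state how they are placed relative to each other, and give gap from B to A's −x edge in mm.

A is a table. B is a stool. The stool is on top of the table. The gap from the stool to the table's −x edge is 0 mm.

The stool's min-x is at 0; the table's min-x is 0; gap = 0 mm.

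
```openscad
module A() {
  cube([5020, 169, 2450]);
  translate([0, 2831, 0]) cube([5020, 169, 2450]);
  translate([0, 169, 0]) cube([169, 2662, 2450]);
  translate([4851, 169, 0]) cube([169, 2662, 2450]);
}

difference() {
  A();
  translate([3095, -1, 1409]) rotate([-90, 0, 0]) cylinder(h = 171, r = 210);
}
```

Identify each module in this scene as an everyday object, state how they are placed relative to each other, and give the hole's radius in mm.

A is a house frame. The house frame has a circular hole through its front wall. The hole's radius is 210 mm.

The subtracted cylinder has r = 210 mm.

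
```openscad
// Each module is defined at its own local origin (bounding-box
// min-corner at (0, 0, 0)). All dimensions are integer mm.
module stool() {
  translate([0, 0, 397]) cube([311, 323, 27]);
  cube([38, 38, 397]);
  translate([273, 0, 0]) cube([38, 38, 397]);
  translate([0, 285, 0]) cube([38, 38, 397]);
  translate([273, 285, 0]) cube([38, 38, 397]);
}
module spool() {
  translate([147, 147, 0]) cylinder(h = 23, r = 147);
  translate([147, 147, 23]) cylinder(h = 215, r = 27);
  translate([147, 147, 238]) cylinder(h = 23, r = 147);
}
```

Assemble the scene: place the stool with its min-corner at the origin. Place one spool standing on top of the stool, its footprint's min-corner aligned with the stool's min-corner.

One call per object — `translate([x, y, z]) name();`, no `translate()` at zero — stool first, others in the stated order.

stool();
translate([0, 0, 424]) spool();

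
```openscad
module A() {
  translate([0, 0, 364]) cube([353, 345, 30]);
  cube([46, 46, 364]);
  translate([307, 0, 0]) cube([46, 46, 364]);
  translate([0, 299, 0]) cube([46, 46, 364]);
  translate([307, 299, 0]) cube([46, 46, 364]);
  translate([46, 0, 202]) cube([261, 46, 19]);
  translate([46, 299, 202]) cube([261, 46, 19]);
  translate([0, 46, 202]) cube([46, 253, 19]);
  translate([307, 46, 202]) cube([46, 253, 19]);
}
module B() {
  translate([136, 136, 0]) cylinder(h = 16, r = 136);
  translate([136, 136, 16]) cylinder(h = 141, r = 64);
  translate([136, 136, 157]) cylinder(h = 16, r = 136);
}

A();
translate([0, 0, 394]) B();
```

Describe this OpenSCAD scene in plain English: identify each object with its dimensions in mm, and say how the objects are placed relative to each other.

A is a simple wooden stool: a rectangular seat 353 mm (x) by 345 mm (y), 30 mm thick, top face at z = 394 mm, on four square legs, each 46×46 mm in cross-section. The legs rest on z = 0, each flush with a corner of the seat. Four stretchers, 46 mm wide and 19 mm tall, connect adjacent legs with their undersides at z = 202 mm, each running between the inner faces of the legs it joins and aligned with the legs' outer faces on the other axis.

B is a spool: two coaxial disc flanges of radius 136 mm and thickness 16 mm, joined by a core cylinder of radius 64 mm and height 141 mm. The lower flange rests on z = 0 and the three cylinders share a vertical axis.

The spool is on top of the stool.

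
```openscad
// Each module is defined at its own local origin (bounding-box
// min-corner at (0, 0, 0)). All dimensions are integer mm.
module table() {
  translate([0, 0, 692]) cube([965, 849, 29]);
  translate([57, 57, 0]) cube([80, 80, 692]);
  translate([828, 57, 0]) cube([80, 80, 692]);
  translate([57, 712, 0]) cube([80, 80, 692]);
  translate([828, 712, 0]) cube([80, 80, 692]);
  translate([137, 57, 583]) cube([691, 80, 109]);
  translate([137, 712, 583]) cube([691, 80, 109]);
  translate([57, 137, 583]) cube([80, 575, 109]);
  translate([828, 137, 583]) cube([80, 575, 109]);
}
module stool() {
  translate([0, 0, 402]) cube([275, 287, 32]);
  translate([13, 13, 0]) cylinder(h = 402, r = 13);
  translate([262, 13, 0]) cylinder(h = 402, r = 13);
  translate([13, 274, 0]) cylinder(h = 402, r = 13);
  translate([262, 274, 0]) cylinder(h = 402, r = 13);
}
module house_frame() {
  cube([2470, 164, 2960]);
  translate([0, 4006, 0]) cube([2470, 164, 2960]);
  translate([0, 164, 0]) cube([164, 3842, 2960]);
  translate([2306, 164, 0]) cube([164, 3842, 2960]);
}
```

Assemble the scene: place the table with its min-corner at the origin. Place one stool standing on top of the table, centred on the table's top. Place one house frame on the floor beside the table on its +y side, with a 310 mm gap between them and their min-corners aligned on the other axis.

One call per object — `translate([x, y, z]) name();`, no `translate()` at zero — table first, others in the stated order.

table();
translate([345, 281, 721]) stool();
translate([0, 1159, 0]) house_frame();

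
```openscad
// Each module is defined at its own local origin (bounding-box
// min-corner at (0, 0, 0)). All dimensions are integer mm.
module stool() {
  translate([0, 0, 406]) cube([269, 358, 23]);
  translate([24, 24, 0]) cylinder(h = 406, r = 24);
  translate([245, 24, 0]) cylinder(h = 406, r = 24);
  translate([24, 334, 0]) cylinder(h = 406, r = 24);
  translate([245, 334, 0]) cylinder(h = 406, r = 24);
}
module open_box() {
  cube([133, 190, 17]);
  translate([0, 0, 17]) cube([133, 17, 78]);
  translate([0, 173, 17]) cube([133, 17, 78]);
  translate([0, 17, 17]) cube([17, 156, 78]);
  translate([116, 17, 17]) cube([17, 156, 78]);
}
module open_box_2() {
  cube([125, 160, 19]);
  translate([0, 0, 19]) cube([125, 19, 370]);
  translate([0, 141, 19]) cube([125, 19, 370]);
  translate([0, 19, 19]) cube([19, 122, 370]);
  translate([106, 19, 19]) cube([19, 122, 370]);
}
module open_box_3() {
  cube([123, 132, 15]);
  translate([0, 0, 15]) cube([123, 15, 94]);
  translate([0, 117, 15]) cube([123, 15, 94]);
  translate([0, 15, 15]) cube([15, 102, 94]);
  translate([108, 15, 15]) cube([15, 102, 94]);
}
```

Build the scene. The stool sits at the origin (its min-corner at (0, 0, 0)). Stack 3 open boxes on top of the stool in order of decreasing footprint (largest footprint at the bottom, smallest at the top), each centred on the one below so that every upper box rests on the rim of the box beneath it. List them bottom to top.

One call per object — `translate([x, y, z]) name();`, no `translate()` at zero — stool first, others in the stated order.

stool();
translate([68, 84, 429]) open_box();
translate([72, 99, 524]) open_box_2();
translate([73, 113, 913]) open_box_3();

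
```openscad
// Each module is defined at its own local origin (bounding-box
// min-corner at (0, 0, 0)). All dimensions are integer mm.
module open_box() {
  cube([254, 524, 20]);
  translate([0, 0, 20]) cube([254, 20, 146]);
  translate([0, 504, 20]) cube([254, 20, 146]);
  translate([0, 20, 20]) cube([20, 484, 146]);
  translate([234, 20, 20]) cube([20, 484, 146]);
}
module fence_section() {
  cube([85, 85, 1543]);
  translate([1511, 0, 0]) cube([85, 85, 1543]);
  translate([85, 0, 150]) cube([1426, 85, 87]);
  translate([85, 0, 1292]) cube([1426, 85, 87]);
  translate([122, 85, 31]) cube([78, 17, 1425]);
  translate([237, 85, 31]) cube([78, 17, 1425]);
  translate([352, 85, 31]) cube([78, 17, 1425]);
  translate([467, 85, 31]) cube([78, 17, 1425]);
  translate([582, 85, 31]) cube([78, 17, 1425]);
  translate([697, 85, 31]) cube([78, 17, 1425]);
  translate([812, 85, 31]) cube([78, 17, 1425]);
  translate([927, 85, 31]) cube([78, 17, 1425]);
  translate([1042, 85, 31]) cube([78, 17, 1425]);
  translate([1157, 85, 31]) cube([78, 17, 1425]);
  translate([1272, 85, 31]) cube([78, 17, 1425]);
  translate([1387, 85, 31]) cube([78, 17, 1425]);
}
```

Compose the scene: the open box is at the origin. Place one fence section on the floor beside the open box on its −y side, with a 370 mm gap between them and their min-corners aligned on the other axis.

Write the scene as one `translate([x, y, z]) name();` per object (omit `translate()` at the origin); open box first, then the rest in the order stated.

open_box();
translate([0, -472, 0]) fence_section();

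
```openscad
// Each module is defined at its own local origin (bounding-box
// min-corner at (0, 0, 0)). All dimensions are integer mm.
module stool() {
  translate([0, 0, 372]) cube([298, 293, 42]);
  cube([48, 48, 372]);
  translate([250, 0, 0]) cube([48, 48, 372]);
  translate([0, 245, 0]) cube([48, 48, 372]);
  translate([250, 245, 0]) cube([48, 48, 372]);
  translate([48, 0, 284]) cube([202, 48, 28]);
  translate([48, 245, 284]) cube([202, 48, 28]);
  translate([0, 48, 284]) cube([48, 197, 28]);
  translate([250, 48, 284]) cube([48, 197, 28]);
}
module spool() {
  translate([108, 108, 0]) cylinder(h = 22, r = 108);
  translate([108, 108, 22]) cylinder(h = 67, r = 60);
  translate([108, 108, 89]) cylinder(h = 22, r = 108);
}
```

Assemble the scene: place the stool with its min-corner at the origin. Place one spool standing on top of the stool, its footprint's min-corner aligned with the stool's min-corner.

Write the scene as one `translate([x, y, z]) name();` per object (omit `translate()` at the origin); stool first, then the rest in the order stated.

stool();
translate([0, 0, 414]) spool();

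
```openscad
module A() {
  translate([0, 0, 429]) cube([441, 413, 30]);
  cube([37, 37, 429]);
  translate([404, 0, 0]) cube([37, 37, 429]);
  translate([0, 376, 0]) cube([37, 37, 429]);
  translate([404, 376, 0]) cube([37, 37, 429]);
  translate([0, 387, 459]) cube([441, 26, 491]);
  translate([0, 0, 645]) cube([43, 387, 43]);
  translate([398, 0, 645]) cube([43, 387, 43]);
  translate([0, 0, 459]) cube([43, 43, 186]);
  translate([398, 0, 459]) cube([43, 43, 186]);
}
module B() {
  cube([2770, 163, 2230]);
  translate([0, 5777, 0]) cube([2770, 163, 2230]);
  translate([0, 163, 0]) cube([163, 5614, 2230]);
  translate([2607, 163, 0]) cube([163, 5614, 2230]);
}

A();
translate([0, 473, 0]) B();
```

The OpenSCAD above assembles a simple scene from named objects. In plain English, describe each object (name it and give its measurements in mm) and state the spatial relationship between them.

A is a chair. The seat is a 441×413×30 mm slab with its top at z = 459 mm, on four 37×37 mm corner legs (flush with the seat edges, standing on z = 0). A flat backrest 26 mm thick, 491 mm tall, spans the full seat width and rises from the seat top along its +y edge, rear face flush with the rear of the seat. Two armrests of 43×43 mm section run along each side from the seat's front edge to the front of the backrest, top faces 229 mm above the seat top and outer faces flush with the seat's x-edges; a 43×43 mm post under the front of each armrest stands on the seat at the front corner.

B is a box-shaped house frame (walls only): outside footprint 2770×5940 mm, wall height 2230 mm, wall thickness 163 mm. The two y-facing walls run the full x-width; the two x-facing walls fit between the inner faces of the y-facing walls.

The house frame is on the floor beside the chair on its +y side.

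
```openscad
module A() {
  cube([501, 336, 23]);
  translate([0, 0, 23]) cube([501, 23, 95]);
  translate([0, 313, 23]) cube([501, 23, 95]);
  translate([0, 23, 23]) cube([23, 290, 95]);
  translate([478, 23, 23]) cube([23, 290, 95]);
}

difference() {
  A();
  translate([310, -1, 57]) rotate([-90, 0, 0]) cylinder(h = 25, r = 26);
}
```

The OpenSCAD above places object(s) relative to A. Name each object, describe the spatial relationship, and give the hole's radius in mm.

A is an open box. The open box has a circular hole through its front wall. The hole's radius is 26 mm.

The subtracted cylinder has r = 26 mm.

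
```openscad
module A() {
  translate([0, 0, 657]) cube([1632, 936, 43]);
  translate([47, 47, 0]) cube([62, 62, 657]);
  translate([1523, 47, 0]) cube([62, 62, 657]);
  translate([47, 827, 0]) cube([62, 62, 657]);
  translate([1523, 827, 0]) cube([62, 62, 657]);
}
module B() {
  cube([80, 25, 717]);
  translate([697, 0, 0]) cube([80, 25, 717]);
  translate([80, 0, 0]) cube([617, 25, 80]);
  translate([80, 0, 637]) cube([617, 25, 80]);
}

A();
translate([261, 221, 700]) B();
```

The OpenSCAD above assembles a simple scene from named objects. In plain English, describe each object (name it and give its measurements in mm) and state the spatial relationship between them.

A is a table with a 1632×936 mm rectangular top, 43 mm thick, top surface at z = 700 mm, supported by four 62×62 mm square legs, each inset 47 mm from the nearest pair of top edges, running from the floor.

B is a picture frame with a 617×557 mm rectangular opening (x by z) and a uniform 80 mm border on every side. Frame depth is 25 mm along y. It is built from two vertical stiles running the full outside height and two horizontal rails spanning the gap between the stiles.

The picture frame is on top of the table.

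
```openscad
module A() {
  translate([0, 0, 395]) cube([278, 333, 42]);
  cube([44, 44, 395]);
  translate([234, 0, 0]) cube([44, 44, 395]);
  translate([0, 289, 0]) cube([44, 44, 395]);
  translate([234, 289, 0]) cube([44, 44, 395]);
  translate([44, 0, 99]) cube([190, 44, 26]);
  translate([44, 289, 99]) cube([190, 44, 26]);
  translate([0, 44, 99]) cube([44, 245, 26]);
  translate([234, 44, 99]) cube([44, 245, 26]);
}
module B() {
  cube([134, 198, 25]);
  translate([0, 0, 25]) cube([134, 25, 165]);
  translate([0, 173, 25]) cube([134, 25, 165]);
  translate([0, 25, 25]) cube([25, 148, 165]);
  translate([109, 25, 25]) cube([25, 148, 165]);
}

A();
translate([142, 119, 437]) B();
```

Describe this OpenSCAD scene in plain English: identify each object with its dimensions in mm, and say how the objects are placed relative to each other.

A is a four-legged stool. The seat is a 278×333×42 mm slab whose top surface is at z = 437 mm; four square legs, each 44×44 mm in cross-section, run from the floor (z = 0) to the underside of the seat, each flush with a corner of the seat. Four stretchers, 44 mm wide and 26 mm tall, connect adjacent legs with their undersides at z = 99 mm, each running between the inner faces of the legs it joins and aligned with the legs' outer faces on the other axis.

B is an open storage box with external size 134×198×190 mm and wall thickness 25 mm (the base is also 25 mm thick). The base covers the whole footprint; the four walls stand on the base, with the y-facing walls full-width and the x-facing walls fitting between their inner faces.

The open box is on top of the stool.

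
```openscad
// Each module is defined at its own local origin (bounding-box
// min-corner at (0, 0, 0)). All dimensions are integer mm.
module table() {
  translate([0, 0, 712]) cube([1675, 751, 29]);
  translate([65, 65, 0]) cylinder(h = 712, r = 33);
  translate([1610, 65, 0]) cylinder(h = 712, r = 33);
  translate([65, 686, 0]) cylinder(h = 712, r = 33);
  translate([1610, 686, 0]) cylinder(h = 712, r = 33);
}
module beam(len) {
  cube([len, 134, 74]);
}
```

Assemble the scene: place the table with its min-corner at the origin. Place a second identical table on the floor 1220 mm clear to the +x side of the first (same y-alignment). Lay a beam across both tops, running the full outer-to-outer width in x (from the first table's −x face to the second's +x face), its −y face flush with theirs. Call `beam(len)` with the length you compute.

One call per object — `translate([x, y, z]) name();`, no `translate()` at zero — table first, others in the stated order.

table();
translate([2895, 0, 0]) table();
translate([0, 0, 741]) beam(4570);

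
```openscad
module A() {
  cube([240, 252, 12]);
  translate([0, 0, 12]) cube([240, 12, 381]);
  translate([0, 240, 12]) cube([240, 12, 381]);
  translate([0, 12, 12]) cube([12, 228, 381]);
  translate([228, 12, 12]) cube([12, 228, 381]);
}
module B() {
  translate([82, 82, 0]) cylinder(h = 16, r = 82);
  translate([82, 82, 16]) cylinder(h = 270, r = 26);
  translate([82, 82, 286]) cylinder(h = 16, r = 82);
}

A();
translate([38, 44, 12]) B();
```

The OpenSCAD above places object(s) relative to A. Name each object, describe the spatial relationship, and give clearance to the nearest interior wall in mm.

Clearances: x = 26, y = 32; minimum 26 mm.

A is an open box. B is a spool. The spool sits inside the open box, centred. The clearance to the nearest interior wall is 26 mm.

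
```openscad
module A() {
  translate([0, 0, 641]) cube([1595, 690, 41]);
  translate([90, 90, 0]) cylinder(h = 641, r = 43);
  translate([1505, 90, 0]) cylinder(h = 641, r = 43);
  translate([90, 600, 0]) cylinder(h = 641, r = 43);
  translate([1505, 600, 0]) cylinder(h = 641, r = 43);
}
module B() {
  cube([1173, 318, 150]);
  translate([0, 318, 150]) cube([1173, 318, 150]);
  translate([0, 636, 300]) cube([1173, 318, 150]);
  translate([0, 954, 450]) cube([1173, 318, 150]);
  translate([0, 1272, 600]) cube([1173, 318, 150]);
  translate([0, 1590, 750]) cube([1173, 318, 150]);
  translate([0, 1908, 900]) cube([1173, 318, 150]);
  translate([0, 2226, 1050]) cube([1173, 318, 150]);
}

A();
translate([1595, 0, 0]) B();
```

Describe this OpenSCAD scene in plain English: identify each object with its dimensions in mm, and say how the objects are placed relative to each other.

A is a rectangular dining table. The top is 1595×690×41 mm with its upper surface at z = 682 mm. It stands on four round legs of 86 mm diameter, each leg's bounding box inset 47 mm from the nearest pair of top edges, running from the floor to the underside of the top.

B is a straight staircase of 8 solid steps. Each step is 1173 mm wide (x), 318 mm deep (y, the going) and 150 mm tall (the rise). The first step rests on the floor; each subsequent step sits one going further in +y and one rise higher in +z, directly behind and above the previous step with no overlap.

The staircase is against the table's +x side, with their −y faces flush.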